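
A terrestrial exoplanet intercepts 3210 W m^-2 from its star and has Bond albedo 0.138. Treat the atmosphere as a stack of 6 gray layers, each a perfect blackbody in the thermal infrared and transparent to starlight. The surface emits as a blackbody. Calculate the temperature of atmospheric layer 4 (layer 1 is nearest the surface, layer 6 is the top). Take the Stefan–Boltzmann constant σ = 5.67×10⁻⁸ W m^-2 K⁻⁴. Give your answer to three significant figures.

The effective emission temperature is T_e = [S(1−α)/(4σ)]^¼ = 332.3 K.
In the N-layer model, layer k (counted from the surface) has T_k = (N+1−k)^(1/4)·T_e.
With k = 4: T_4 = (6+1−4)^¼·332.3 K = 437.4 K.

437 K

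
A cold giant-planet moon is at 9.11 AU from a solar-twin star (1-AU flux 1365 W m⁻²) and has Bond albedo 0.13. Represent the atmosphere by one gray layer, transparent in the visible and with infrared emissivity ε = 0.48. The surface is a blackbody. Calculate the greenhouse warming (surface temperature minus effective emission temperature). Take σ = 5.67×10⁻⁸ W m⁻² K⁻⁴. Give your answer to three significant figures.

6.33 kelvin

Flux at the orbit: S = 1365/(9.11)² = 16.45 W m⁻².
Effective emission temperature (TOA balance): σT_e⁴ = S(1−α)/4 = 3.577 W m⁻² → T_e = 89.12 K.
Surface balance with a leaky layer gives σT_s⁴ = σT_e⁴·2/(2−ε), so T_s = T_e·[2/(2−0.48)]^(1/4) = 95.45 K.
The atmosphere warms the surface by 6.329 K.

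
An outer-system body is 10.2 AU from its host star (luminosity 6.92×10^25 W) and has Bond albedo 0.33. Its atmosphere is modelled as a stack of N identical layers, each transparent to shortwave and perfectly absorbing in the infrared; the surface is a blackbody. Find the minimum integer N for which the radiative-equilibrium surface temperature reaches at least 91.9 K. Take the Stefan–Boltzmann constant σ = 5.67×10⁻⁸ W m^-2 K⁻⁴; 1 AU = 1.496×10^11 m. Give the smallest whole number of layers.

d = 10.2 × 1.496×10^11 m = 1.526×10^12 m.
Spreading L over a sphere of radius d: S = 6.92×10^25/(4π·1.53×10^12²) = 2.365 W m^-2.
The effective emission temperature is T_e = [S(1−α)/(4σ)]^¼ = 51.41 K.
T_s = (N+1)^(1/4)·T_e ≥ 91.9 K requires N+1 ≥ (T_s/T_e)⁴ = (91.9/51.41)⁴ = 10.209.
Rounding up, N = 10.

10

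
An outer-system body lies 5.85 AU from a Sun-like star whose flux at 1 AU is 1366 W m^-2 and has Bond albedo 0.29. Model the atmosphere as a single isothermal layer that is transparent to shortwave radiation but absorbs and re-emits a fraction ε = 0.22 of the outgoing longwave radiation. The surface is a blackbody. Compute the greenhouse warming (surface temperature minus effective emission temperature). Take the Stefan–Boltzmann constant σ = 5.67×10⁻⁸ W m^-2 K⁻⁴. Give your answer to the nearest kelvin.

3 K

Flux at the orbit: S = 1366/(5.85)² = 39.92 W m^-2.
The planet radiates to space at T_e = [S(1−α)/(4σ)]^(1/4) = 105.7 K.
For a single slab of emissivity ε, T_s⁴ = 2T_e⁴/(2−ε); thus T_s = 105.7·(1.124)^(1/4) = 108.9 K.
Greenhouse warming: T_s − T_e = 3.126 K.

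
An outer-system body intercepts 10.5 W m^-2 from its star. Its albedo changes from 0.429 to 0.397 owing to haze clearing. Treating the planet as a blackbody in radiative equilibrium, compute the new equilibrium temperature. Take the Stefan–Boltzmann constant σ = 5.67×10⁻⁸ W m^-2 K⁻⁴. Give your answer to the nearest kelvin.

New equilibrium: T₂ = [(1−0.397)·10.50/(4σ)]^(1/4) = 72.69 K.

73 K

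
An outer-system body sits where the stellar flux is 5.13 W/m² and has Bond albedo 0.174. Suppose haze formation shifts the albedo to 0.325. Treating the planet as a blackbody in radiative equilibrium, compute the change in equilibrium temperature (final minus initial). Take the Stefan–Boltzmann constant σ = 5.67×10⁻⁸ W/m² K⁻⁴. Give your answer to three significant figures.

-3.24 K

With α = 0.174, T₁ = 65.75 K.
With α = 0.325, T₂ = 62.51 K.
ΔT = T₂ − T₁ = -3.236 K.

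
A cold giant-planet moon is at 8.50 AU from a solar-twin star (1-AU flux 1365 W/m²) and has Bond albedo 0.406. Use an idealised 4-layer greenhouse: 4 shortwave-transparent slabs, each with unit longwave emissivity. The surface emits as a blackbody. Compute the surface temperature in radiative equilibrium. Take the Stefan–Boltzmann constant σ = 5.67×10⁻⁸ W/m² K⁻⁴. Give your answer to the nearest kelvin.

125 kelvin

By the inverse-square law, S = 1365/8.50² = 18.89 W/m².
The effective emission temperature is T_e = [S(1−α)/(4σ)]^¼ = 83.87 K.
Layer-by-layer balance gives σT_s⁴ = (N+1)σT_e⁴, so T_s = 5^¼·83.87 = 125.4 K.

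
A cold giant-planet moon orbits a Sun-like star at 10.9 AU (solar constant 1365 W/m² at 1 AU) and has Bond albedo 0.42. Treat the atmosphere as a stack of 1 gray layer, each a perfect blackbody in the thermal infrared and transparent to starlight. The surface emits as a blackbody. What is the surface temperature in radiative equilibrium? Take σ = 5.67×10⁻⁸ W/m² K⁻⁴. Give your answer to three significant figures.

Flux at the orbit: S = 1365/(10.9)² = 11.49 W/m².
The effective emission temperature is T_e = [S(1−α)/(4σ)]^¼ = 73.62 K.
For an N-layer opaque stack, T_s⁴ = (N+1)T_e⁴, hence T_s = (2)^(1/4)×73.62 K = 87.55 K.

87.6 kelvin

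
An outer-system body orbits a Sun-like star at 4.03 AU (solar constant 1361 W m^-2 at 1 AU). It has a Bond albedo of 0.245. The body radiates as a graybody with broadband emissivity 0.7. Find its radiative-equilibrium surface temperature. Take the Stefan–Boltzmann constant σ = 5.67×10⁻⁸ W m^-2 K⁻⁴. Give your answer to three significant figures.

By the inverse-square law, S = 1361/4.03² = 83.80 W m^-2.
Absorbed flux (global mean): S(1−α)/4 = 83.80·0.755/4 = 15.82 W m^-2.
Radiative balance εσT⁴ = 15.82 gives T = [15.82/(0.7·σ)]^(1/4) = 141.3 K.

141 K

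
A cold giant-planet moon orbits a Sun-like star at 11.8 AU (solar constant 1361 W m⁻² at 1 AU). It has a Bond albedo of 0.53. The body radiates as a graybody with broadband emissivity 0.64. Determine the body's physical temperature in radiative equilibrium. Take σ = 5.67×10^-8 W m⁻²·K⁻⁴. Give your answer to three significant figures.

75.0 K

Flux at the orbit: S = 1361/(11.8)² = 9.774 W m⁻².
The planet absorbs (1−α)S over its disc πR² and re-emits over 4πR², so the mean absorbed flux is (1−0.53)·9.774/4 = 1.149 W m⁻².
Equating to εσT⁴ with ε = 0.64: T = (1.149/0.64σ)^(1/4) = 75.01 K.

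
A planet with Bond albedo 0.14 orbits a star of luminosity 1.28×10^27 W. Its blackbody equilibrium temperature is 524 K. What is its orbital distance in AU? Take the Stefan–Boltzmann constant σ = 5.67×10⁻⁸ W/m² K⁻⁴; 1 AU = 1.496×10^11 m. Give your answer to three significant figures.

Energy balance gives S = 4σT⁴/(1−α) = 19880 W/m².
From L = 4πd²S, d = √(1.28×10^27/(4π·19880)) = 7.158×10^10 m = 0.4784 AU.

0.478 AU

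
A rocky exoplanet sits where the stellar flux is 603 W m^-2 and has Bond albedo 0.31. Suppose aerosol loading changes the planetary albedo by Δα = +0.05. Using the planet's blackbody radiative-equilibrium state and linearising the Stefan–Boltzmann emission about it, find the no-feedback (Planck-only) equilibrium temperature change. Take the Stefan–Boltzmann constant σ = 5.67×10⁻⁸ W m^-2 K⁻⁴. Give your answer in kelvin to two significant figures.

-3.7 K

The baseline emission temperature is T_e = 207.0 K.
The change in absorbed flux is Δ[S(1−α)/4] = −SΔα/4 = -7.538 W m^-2.
The Planck feedback parameter is 4σT_e³ = 2.010 W m^-2/K.
So ΔT₀ = -7.538/2.010 = -3.75 K.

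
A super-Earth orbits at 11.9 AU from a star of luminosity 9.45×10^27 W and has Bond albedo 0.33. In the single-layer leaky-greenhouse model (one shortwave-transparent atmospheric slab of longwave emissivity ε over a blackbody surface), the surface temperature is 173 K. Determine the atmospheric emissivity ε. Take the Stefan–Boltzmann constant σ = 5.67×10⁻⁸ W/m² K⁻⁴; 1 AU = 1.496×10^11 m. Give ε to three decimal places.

0.435

d = 11.9 × 1.496×10^11 m = 1.780×10^12 m.
Spreading L over a sphere of radius d: S = 9.45×10^27/(4π·1.78×10^12²) = 237.3 W/m².
Effective temperature: T_e = [S(1−α)/(4σ)]^(1/4) = 162.7 K.
Inverting T_s⁴ = 2T_e⁴/(2−ε): (T_e/T_s)⁴ = 0.7826, so ε = 2(1 − 0.7826) = 0.4349.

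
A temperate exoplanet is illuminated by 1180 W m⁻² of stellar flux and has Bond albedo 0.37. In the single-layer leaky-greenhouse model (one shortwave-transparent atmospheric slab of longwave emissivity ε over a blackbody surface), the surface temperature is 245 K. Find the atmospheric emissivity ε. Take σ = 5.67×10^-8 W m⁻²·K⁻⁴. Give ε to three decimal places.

Effective temperature: T_e = [S(1−α)/(4σ)]^(1/4) = 239.3 K.
T_s⁴ = T_e⁴·2/(2−ε) → ε = 2 − 2(T_e/T_s)⁴ = 2 − 2·(239.3/245)⁴ = 0.1805.

0.181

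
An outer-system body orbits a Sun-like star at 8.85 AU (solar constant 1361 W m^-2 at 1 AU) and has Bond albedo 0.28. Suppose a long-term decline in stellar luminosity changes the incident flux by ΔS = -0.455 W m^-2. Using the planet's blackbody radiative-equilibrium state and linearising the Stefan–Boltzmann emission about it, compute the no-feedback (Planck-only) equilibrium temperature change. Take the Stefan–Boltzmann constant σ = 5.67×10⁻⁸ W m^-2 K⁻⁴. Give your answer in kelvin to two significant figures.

Irradiance scales as 1/d², so S = 1361 W m^-2 × (1/8.85)² = 17.38 W m^-2.
Unperturbed T_e = [17.38·(1−0.28)/(4σ)]^¼ = 86.18 K.
TOA radiative forcing: ΔF = (1−α)ΔS/4 = 0.72·(-0.455)/4 = -0.08190 W m^-2.
The Planck feedback parameter is 4σT_e³ = 0.1452 W m^-2/K.
So ΔT₀ = -0.08190/0.1452 = -0.564 K.

-0.56 K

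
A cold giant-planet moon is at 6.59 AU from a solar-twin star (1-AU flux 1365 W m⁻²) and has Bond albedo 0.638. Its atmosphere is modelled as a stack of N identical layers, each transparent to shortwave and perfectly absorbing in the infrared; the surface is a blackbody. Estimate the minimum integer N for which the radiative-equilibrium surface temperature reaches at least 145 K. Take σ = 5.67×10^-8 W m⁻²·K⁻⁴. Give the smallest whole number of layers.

Flux at the orbit: S = 1365/(6.59)² = 31.43 W m⁻².
Top-of-atmosphere balance: σT_e⁴ = S(1−α)/4 = 2.845 W m⁻² → T_e = 84.16 K.
Since T_s⁴ = (N+1)T_e⁴, we need N ≥ (T_s/T_e)⁴ − 1 = 7.811.
Rounding up, N = 8.

8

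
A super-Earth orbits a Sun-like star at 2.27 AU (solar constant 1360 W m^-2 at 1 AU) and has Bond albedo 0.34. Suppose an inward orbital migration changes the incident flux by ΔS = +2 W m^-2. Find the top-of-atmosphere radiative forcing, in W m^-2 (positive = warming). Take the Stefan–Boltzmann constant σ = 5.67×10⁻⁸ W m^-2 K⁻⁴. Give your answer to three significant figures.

0.330 W m^-2

Irradiance scales as 1/d², so S = 1360 W m^-2 × (1/2.27)² = 263.9 W m^-2.
Only a fraction (1−α) is absorbed and it's spread over 4πR², so ΔF = (1−α)ΔS/4 = 0.3300 W m^-2.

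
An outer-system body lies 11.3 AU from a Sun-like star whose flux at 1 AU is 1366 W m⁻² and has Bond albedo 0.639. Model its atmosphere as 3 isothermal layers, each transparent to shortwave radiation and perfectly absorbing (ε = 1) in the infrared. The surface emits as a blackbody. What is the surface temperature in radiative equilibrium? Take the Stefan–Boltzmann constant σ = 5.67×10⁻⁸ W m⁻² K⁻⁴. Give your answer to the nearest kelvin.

Flux at the orbit: S = 1366/(11.3)² = 10.70 W m⁻².
OLR = S(1−α)/4 = 0.9655 W m⁻²; the top layer radiates at T_e = 64.24 K.
For an N-layer opaque stack, T_s⁴ = (N+1)T_e⁴, hence T_s = (4)^(1/4)×64.24 K = 90.85 K.

91 K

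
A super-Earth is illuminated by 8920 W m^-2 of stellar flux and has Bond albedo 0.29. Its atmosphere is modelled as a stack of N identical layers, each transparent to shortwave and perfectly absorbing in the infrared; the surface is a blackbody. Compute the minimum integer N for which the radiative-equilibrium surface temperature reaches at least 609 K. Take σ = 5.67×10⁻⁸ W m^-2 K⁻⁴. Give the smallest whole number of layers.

4

OLR = S(1−α)/4 = 1583 W m^-2; the top layer radiates at T_e = 408.8 K.
Since T_s⁴ = (N+1)T_e⁴, we need N ≥ (T_s/T_e)⁴ − 1 = 3.926.
The minimum whole number is N = 4.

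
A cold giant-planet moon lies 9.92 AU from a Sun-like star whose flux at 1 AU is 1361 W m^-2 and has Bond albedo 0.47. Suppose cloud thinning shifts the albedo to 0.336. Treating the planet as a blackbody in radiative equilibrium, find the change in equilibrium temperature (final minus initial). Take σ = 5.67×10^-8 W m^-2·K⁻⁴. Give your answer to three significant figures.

4.37 K

Flux at the orbit: S = 1361/(9.92)² = 13.83 W m^-2.
With α = 0.47, T₁ = 75.40 K.
With α = 0.336, T₂ = 79.77 K.
ΔT = T₂ − T₁ = 4.371 K.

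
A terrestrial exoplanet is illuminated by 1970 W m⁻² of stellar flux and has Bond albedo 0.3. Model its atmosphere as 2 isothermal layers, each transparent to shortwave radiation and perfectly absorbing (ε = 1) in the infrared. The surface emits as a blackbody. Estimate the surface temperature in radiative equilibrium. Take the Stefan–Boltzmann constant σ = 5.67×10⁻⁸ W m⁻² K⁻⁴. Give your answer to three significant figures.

368 kelvin

The effective emission temperature is T_e = [S(1−α)/(4σ)]^¼ = 279.2 K.
For an N-layer opaque stack, T_s⁴ = (N+1)T_e⁴, hence T_s = (3)^(1/4)×279.2 K = 367.5 K.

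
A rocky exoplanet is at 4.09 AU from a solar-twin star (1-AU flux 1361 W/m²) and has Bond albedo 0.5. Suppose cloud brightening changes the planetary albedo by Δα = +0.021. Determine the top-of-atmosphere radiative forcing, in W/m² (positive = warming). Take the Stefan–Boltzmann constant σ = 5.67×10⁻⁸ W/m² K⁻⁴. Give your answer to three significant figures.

-0.427 W/m²

Irradiance scales as 1/d², so S = 1361 W/m² × (1/4.09)² = 81.36 W/m².
The change in absorbed flux is Δ[S(1−α)/4] = −SΔα/4 = -0.4271 W/m².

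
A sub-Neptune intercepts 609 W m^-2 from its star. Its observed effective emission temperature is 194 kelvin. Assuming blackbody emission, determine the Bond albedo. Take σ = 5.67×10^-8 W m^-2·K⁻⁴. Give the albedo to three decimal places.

Energy balance: S(1−α)/4 = σT⁴, so 1−α = 4σT⁴/S.
σT⁴ = 80.31 W m^-2, so 4σT⁴ = 321.3 W m^-2.
1−α = 321.3/609.0 = 0.5275, so α = 0.4725.

0.472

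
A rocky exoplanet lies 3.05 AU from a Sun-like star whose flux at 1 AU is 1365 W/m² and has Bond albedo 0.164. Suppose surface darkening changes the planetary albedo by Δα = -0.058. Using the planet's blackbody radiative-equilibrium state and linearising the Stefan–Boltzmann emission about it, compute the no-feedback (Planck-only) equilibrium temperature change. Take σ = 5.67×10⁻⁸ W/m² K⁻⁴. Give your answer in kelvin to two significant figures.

2.6 K

Flux at the orbit: S = 1365/(3.05)² = 146.7 W/m².
The baseline emission temperature is T_e = 152.5 K.
ΔF = −(S/4)Δα = −(146.7/4)×(-0.058) = 2.128 W/m².
The Planck feedback parameter is 4σT_e³ = 0.8044 W/m²/K.
Hence the no-feedback warming is ΔF/(4σT_e³) = 2.65 K.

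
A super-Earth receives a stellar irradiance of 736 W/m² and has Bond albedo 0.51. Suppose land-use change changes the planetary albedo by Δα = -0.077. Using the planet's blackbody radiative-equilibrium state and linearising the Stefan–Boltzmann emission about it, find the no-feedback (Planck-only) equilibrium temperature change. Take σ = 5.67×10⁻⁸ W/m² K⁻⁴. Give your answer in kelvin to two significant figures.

7.8 K

Reference equilibrium: T_e = [S(1−α)/(4σ)]^(1/4) = 199.7 K.
ΔF = −(S/4)Δα = −(736.0/4)×(-0.077) = 14.17 W/m².
Planck response: λ_P = 4σT_e³ = 4·5.67×10⁻⁸·(199.7)³ = 1.806 W/m²/K.
ΔT₀ = ΔF/λ_P = 14.17/1.806 = 7.84 K.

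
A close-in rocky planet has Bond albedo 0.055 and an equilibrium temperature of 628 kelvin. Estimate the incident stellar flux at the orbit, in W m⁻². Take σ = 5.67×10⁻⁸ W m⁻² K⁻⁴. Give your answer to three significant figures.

37300 W m⁻²

From S(1−α)/4 = σT⁴: S = 4σT⁴/(1−α).
The emitted flux is σT⁴ = 8819 W m⁻².
So S = 4×8819/(1−0.055) = 37330 W m⁻².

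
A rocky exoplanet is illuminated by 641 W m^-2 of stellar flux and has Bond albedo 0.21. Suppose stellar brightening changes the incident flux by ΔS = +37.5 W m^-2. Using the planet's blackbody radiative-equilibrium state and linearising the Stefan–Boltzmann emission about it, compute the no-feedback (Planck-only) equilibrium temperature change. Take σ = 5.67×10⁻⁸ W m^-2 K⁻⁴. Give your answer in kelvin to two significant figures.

3.2 K

Reference equilibrium: T_e = [S(1−α)/(4σ)]^(1/4) = 217.4 K.
ΔF = Δ[S(1−α)]/4 = (1−0.21)·+37.5/4 = 7.406 W m^-2.
The Planck feedback parameter is 4σT_e³ = 2.330 W m^-2/K.
Hence the no-feedback warming is ΔF/(4σT_e³) = 3.18 K.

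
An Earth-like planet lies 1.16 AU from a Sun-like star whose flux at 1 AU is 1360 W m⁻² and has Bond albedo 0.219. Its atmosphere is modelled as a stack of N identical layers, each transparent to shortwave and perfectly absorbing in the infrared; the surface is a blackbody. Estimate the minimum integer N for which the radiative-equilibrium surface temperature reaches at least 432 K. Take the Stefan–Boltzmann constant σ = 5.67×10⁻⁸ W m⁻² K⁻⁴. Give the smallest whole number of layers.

Flux at the orbit: S = 1360/(1.16)² = 1011 W m⁻².
The effective emission temperature is T_e = [S(1−α)/(4σ)]^¼ = 242.9 K.
Since T_s⁴ = (N+1)T_e⁴, we need N ≥ (T_s/T_e)⁴ − 1 = 9.007.
The minimum whole number is N = 10.

10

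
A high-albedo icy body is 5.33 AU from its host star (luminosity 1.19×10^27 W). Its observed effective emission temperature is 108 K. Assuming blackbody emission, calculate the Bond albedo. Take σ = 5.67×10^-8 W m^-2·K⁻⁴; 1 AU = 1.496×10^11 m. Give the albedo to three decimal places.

0.793

Orbital distance: d = 5.33 AU = 7.974×10^11 m.
S = L/(4πd²) = 148.9 W m^-2.
Energy balance: S(1−α)/4 = σT⁴, so 1−α = 4σT⁴/S.
σT⁴ = 7.714 W m^-2, so 4σT⁴ = 30.86 W m^-2.
1−α = 30.86/148.9 = 0.2072, so α = 0.7928.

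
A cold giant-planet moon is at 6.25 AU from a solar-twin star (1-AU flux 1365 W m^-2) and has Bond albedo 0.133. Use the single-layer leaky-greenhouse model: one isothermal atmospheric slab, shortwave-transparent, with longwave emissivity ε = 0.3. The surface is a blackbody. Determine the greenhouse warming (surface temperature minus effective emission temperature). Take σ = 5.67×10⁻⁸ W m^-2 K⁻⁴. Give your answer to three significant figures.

Flux at the orbit: S = 1365/(6.25)² = 34.94 W m^-2.
The planet radiates to space at T_e = [S(1−α)/(4σ)]^(1/4) = 107.5 K.
For a single slab of emissivity ε, T_s⁴ = 2T_e⁴/(2−ε); thus T_s = 107.5·(1.176)^(1/4) = 112.0 K.
Greenhouse warming: T_s − T_e = 4.458 K.

4.46 kelvin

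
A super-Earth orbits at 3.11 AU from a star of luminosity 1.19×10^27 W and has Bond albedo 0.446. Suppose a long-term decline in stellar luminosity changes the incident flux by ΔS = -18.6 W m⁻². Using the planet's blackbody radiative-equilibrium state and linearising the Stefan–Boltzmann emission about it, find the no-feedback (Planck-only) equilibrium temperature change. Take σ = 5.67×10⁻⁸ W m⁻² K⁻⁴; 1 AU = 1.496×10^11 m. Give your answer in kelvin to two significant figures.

d = 3.11 × 1.496×10^11 m = 4.653×10^11 m.
Flux at the orbit: S = L/(4πd²) = 1.19×10^27/(4π·(4.65×10^11)²) = 437.5 W m⁻².
Reference equilibrium: T_e = [S(1−α)/(4σ)]^(1/4) = 180.8 K.
ΔF = Δ[S(1−α)]/4 = (1−0.446)·-18.6/4 = -2.576 W m⁻².
Linearising σT⁴ gives d(σT⁴)/dT = 4σT_e³ = 1.340 W m⁻² per K.
ΔT₀ = ΔF/λ_P = -2.576/1.340 = -1.92 K.

-1.9 K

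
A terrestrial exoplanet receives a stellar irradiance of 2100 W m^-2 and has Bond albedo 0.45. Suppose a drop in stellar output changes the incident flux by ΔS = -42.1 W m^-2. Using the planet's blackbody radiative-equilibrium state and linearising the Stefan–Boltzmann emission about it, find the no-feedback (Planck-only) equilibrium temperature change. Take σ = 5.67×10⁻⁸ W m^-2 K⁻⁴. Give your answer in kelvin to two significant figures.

Reference equilibrium: T_e = [S(1−α)/(4σ)]^(1/4) = 267.1 K.
Only a fraction (1−α) is absorbed and it's spread over 4πR², so ΔF = (1−α)ΔS/4 = -5.789 W m^-2.
The Planck feedback parameter is 4σT_e³ = 4.324 W m^-2/K.
Hence the no-feedback warming is ΔF/(4σT_e³) = -1.34 K.

-1.3 K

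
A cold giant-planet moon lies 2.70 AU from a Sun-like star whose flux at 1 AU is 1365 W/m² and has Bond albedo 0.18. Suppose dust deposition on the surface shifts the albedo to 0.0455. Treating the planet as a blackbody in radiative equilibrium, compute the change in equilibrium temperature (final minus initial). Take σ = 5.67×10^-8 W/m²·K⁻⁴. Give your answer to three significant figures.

Irradiance scales as 1/d², so S = 1365 W/m² × (1/2.70)² = 187.2 W/m².
Initial: T₁ = [S(1−0.18)/(4σ)]^(1/4) = 161.3 K.
With α = 0.0455, T₂ = 167.5 K.
ΔT = T₂ − T₁ = 6.243 K.

6.24 K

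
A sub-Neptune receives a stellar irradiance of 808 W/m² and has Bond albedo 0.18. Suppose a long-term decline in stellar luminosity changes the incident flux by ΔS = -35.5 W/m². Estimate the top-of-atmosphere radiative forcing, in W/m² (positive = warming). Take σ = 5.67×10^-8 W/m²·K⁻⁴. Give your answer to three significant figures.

-7.28 W/m²

TOA radiative forcing: ΔF = (1−α)ΔS/4 = 0.82·(-35.5)/4 = -7.278 W/m².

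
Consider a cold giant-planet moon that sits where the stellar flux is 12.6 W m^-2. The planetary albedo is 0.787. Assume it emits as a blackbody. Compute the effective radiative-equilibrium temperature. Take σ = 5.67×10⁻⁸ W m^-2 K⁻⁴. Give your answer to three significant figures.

58.7 K

Absorbed flux (global mean): S(1−α)/4 = 12.60·0.213/4 = 0.6709 W m^-2.
Balancing against σT⁴: T = (0.6709/5.67×10⁻⁸)^(1/4) = 58.65 K.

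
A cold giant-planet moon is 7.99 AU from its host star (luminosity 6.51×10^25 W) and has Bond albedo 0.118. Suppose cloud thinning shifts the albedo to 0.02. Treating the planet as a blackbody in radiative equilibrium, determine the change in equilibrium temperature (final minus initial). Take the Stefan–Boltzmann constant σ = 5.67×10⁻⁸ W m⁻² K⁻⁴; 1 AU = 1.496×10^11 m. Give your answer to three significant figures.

d = 7.99 × 1.496×10^11 m = 1.195×10^12 m.
Flux at the orbit: S = L/(4πd²) = 6.51×10^25/(4π·(1.20×10^12)²) = 3.626 W m⁻².
With α = 0.118, T₁ = 61.28 K.
With α = 0.02, T₂ = 62.91 K.
ΔT = T₂ − T₁ = 1.636 K.

1.64 kelvin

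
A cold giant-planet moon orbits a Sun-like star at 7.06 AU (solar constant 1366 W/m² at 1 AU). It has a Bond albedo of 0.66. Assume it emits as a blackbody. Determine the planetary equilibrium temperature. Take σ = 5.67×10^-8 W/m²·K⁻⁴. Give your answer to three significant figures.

Irradiance scales as 1/d², so S = 1366 W/m² × (1/7.06)² = 27.41 W/m².
Averaging over the sphere, the absorbed flux is S(1−α)/4 = 2.329 W/m².
Set σT⁴ = 2.329 → T = (2.329/σ)^(1/4) = 80.06 K.

80.1 K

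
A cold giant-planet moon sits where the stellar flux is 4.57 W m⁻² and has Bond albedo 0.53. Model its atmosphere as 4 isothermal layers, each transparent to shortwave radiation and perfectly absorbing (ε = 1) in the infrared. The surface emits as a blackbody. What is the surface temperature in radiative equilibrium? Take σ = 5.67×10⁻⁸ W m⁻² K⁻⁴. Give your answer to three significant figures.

OLR = S(1−α)/4 = 0.5370 W m⁻²; the top layer radiates at T_e = 55.47 K.
Layer-by-layer balance gives σT_s⁴ = (N+1)σT_e⁴, so T_s = 5^¼·55.47 = 82.95 K.

83.0 kelvin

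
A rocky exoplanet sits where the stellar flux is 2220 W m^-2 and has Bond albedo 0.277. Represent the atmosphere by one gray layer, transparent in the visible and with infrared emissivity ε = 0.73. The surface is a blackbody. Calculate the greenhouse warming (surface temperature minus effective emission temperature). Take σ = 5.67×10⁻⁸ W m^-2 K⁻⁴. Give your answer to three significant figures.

At the top of the atmosphere, σT_e⁴ = S(1−α)/4 = 401.3 W m^-2, giving T_e = 290.0 K.
The surface balance (absorbed SW + ε·downward IR = σT_s⁴) with T_a⁴ = T_s⁴/2 reduces to T_s = T_e·[2/(2−ε)]^¼ = 324.9 K.
The atmosphere warms the surface by 34.87 K.

34.9 K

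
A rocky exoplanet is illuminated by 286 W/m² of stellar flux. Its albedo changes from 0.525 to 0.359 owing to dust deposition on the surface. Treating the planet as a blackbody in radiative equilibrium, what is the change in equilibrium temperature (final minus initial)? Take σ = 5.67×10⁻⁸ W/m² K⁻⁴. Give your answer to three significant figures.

Before: T₁ = [286.0·0.475/(4σ)]^(1/4) = 156.4 K.
Final:   T₂ = [S(1−0.359)/(4σ)]^(1/4) = 168.6 K.
ΔT = T₂ − T₁ = 12.17 K.

12.2 kelvin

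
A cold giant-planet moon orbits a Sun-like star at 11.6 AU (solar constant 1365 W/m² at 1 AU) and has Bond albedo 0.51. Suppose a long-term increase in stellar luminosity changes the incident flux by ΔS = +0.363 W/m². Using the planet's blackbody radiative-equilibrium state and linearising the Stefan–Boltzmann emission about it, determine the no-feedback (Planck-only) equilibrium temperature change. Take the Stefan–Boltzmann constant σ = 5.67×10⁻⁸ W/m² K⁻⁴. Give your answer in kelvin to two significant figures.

By the inverse-square law, S = 1365/11.6² = 10.14 W/m².
The baseline emission temperature is T_e = 68.42 K.
Only a fraction (1−α) is absorbed and it's spread over 4πR², so ΔF = (1−α)ΔS/4 = 0.04447 W/m².
Planck response: λ_P = 4σT_e³ = 4·5.67×10⁻⁸·(68.42)³ = 0.07265 W/m²/K.
Hence the no-feedback warming is ΔF/(4σT_e³) = 0.612 K.

0.61 K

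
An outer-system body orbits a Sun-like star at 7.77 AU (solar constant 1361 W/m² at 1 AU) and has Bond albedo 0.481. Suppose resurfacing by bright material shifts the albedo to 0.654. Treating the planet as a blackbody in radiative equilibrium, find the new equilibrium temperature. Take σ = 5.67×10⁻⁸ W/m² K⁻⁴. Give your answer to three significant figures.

76.6 K

Irradiance scales as 1/d², so S = 1361 W/m² × (1/7.77)² = 22.54 W/m².
T₂ = [S(1−α₂)/(4σ)]^(1/4) = [22.54·0.346/(4σ)]^(1/4) = 76.58 K.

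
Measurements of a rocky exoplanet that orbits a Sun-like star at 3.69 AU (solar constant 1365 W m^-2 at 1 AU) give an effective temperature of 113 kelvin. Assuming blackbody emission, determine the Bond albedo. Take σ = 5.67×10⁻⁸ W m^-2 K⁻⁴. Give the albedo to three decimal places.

0.631

Irradiance scales as 1/d², so S = 1365 W m^-2 × (1/3.69)² = 100.2 W m^-2.
From σT⁴ = S(1−α)/4 we invert for α: 1−α = 4σT⁴/S.
σT⁴ = 9.245 W m^-2, so 4σT⁴ = 36.98 W m^-2.
Hence α = 1 − 36.98/100.2 = 0.6311.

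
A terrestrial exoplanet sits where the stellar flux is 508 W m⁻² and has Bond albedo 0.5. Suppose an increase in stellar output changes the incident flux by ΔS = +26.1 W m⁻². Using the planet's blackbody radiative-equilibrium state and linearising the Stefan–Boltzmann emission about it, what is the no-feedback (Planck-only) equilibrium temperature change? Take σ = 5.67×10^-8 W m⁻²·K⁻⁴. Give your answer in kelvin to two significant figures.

2.3 K

The baseline emission temperature is T_e = 182.9 K.
TOA radiative forcing: ΔF = (1−α)ΔS/4 = 0.5·(+26.1)/4 = 3.263 W m⁻².
The Planck feedback parameter is 4σT_e³ = 1.388 W m⁻²/K.
ΔT₀ = ΔF/λ_P = 3.263/1.388 = 2.35 K.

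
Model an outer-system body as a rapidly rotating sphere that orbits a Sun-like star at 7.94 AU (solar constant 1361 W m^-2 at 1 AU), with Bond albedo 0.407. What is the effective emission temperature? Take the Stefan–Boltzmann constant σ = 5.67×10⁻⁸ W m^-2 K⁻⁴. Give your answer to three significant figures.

Flux at the orbit: S = 1361/(7.94)² = 21.59 W m^-2.
The planet absorbs (1−α)S over its disc πR² and re-emits over 4πR², so the mean absorbed flux is (1−0.407)·21.59/4 = 3.200 W m^-2.
Set σT⁴ = 3.200 → T = (3.200/σ)^(1/4) = 86.68 K.

86.7 kelvin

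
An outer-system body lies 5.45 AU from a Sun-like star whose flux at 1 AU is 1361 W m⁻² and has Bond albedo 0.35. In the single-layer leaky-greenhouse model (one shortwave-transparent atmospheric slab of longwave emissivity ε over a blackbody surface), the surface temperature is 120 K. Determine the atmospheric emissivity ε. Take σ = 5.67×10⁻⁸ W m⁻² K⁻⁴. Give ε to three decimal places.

0.733

Irradiance scales as 1/d², so S = 1361 W m⁻² × (1/5.45)² = 45.82 W m⁻².
TOA balance gives T_e = 107.0 K.
T_s⁴ = T_e⁴·2/(2−ε) → ε = 2 − 2(T_e/T_s)⁴ = 2 − 2·(107.0/120)⁴ = 0.7334.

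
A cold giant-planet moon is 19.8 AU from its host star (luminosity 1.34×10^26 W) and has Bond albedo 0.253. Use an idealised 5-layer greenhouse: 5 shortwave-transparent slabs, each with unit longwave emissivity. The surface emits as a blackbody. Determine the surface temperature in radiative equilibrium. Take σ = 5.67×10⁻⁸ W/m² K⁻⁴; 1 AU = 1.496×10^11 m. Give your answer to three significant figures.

d = 19.8 × 1.496×10^11 m = 2.962×10^12 m.
Spreading L over a sphere of radius d: S = 1.34×10^26/(4π·2.96×10^12²) = 1.215 W/m².
The effective emission temperature is T_e = [S(1−α)/(4σ)]^¼ = 44.73 K.
Layer-by-layer balance gives σT_s⁴ = (N+1)σT_e⁴, so T_s = 6^¼·44.73 = 70.01 K.

70.0 K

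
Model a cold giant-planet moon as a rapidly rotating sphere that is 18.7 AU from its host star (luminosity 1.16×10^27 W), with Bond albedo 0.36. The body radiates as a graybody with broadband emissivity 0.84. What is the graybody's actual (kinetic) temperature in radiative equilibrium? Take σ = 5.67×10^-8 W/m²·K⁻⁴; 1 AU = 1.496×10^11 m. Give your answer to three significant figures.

79.3 K

Orbital distance: d = 18.7 AU = 2.798×10^12 m.
Spreading L over a sphere of radius d: S = 1.16×10^27/(4π·2.80×10^12²) = 11.80 W/m².
Absorbed flux (global mean): S(1−α)/4 = 11.80·0.64/4 = 1.887 W/m².
Equating to εσT⁴ with ε = 0.84: T = (1.887/0.84σ)^(1/4) = 79.34 K.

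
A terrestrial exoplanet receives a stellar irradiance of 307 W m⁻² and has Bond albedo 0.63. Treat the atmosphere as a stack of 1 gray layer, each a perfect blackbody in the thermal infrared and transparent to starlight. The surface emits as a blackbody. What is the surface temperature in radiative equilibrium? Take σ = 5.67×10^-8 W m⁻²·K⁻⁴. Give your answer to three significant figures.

178 K

The effective emission temperature is T_e = [S(1−α)/(4σ)]^¼ = 149.6 K.
For an N-layer opaque stack, T_s⁴ = (N+1)T_e⁴, hence T_s = (2)^(1/4)×149.6 K = 177.9 K.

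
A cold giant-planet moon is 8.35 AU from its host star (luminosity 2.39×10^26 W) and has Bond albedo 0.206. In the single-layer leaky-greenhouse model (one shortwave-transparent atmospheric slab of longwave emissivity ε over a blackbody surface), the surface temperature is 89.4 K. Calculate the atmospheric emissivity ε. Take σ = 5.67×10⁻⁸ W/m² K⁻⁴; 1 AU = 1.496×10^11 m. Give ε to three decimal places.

0.664

d = 8.35 × 1.496×10^11 m = 1.249×10^12 m.
Flux at the orbit: S = L/(4πd²) = 2.39×10^26/(4π·(1.25×10^12)²) = 12.19 W/m².
First, T_e = [12.19·(1−0.206)/(4σ)]^(1/4) = 80.82 K.
Since (2−ε)/2 = (T_e/T_s)⁴ = 0.6680, ε = 0.6640.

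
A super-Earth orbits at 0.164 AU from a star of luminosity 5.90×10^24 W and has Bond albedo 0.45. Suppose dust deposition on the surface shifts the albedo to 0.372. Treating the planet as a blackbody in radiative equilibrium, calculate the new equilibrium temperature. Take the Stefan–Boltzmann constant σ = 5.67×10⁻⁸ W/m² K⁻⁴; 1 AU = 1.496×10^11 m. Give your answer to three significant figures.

d = 0.164 × 1.496×10^11 m = 2.453×10^10 m.
Flux at the orbit: S = L/(4πd²) = 5.90×10^24/(4π·(2.45×10^10)²) = 780.0 W/m².
T₂ = [S(1−α₂)/(4σ)]^(1/4) = [780.0·0.628/(4σ)]^(1/4) = 215.6 K.

216 kelvin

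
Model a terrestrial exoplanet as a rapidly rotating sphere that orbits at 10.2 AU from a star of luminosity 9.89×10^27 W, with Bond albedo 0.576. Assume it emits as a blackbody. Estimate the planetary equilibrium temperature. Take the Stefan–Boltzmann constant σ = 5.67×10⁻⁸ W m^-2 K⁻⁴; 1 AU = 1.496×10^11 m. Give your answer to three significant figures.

159 K

Orbital distance: d = 10.2 AU = 1.526×10^12 m.
S = L/(4πd²) = 338.0 W m^-2.
Absorbed flux (global mean): S(1−α)/4 = 338.0·0.424/4 = 35.83 W m^-2.
Balancing against σT⁴: T = (35.83/5.67×10⁻⁸)^(1/4) = 158.5 K.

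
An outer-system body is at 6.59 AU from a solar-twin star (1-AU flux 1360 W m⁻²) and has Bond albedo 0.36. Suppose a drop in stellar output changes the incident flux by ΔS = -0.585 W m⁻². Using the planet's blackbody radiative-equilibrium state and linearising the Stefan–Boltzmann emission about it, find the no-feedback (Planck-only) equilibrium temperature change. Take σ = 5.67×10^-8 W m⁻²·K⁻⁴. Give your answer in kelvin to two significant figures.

-0.45 K

Irradiance scales as 1/d², so S = 1360 W m⁻² × (1/6.59)² = 31.32 W m⁻².
Unperturbed T_e = [31.32·(1−0.36)/(4σ)]^¼ = 96.96 K.
Only a fraction (1−α) is absorbed and it's spread over 4πR², so ΔF = (1−α)ΔS/4 = -0.09360 W m⁻².
Linearising σT⁴ gives d(σT⁴)/dT = 4σT_e³ = 0.2067 W m⁻² per K.
Hence the no-feedback warming is ΔF/(4σT_e³) = -0.453 K.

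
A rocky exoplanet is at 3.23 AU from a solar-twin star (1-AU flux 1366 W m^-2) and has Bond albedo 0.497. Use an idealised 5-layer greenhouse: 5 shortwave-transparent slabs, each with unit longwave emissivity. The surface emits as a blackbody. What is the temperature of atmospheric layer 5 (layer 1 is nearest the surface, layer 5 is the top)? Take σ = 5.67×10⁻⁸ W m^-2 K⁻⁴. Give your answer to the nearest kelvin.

By the inverse-square law, S = 1366/3.23² = 130.9 W m^-2.
Top-of-atmosphere balance: σT_e⁴ = S(1−α)/4 = 16.46 W m^-2 → T_e = 130.5 K.
Each opaque layer satisfies 2T_j⁴ = T_{j−1}⁴ + T_{j+1}⁴, giving T_k⁴ = (N+1−k)T_e⁴.
With k = 5: T_5 = (5+1−5)^¼·130.5 K = 130.5 K.

131 K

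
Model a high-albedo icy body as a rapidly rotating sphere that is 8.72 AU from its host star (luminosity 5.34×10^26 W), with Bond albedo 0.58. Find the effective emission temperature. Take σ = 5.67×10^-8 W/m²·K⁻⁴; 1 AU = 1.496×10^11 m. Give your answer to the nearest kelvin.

82 K

d = 8.72 × 1.496×10^11 m = 1.305×10^12 m.
Flux at the orbit: S = L/(4πd²) = 5.34×10^26/(4π·(1.30×10^12)²) = 24.97 W/m².
Absorbed flux (global mean): S(1−α)/4 = 24.97·0.42/4 = 2.622 W/m².
Balancing against σT⁴: T = (2.622/5.67×10⁻⁸)^(1/4) = 82.46 K.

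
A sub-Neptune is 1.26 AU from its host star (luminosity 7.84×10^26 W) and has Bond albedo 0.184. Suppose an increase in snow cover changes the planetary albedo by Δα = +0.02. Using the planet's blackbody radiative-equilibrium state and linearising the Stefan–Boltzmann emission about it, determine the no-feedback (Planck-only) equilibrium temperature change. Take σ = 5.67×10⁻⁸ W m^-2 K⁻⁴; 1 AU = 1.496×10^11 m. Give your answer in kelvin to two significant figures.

Orbital distance: d = 1.26 AU = 1.885×10^11 m.
Spreading L over a sphere of radius d: S = 7.84×10^26/(4π·1.88×10^11²) = 1756 W m^-2.
Unperturbed T_e = [1756·(1−0.184)/(4σ)]^¼ = 281.9 K.
TOA radiative forcing: ΔF = −S·Δα/4 = −1756·(+0.02)/4 = -8.780 W m^-2.
The Planck feedback parameter is 4σT_e³ = 5.082 W m^-2/K.
ΔT₀ = ΔF/λ_P = -8.780/5.082 = -1.73 K.

-1.7 kelvin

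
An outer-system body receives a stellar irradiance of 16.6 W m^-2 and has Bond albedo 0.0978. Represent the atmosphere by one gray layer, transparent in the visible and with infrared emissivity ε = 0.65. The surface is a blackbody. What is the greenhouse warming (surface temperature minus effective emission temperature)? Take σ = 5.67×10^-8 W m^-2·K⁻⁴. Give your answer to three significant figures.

Effective emission temperature (TOA balance): σT_e⁴ = S(1−α)/4 = 3.744 W m^-2 → T_e = 90.15 K.
The surface balance (absorbed SW + ε·downward IR = σT_s⁴) with T_a⁴ = T_s⁴/2 reduces to T_s = T_e·[2/(2−ε)]^¼ = 99.45 K.
Greenhouse warming: T_s − T_e = 9.308 K.

9.31 K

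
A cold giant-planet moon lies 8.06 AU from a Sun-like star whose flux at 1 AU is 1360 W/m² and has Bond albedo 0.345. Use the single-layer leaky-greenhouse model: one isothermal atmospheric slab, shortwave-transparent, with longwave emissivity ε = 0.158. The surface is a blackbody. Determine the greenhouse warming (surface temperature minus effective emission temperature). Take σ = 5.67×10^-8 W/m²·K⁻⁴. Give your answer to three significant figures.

1.83 K

By the inverse-square law, S = 1360/8.06² = 20.93 W/m².
Effective emission temperature (TOA balance): σT_e⁴ = S(1−α)/4 = 3.428 W/m² → T_e = 88.18 K.
For a single slab of emissivity ε, T_s⁴ = 2T_e⁴/(2−ε); thus T_s = 88.18·(1.086)^(1/4) = 90.01 K.
The atmosphere warms the surface by 1.833 K.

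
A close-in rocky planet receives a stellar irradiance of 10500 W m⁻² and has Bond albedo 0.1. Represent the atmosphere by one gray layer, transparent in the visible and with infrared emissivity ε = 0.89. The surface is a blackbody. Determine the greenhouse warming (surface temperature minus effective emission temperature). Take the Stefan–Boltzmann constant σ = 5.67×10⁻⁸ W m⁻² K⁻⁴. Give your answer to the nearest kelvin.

The planet radiates to space at T_e = [S(1−α)/(4σ)]^(1/4) = 451.8 K.
The surface balance (absorbed SW + ε·downward IR = σT_s⁴) with T_a⁴ = T_s⁴/2 reduces to T_s = T_e·[2/(2−ε)]^¼ = 523.4 K.
T_s − T_e = 523.4 − 451.8 = 71.65 K.

72 kelvin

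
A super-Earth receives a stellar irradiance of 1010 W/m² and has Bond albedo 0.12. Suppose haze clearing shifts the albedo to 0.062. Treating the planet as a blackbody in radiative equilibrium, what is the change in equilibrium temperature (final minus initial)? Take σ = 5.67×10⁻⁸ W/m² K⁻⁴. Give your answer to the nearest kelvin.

With α = 0.12, T₁ = 250.2 K.
After:  T₂ = [1010·0.938/(4σ)]^(1/4) = 254.2 K.
Change: 254.2 − 250.2 = 4.024 K.

4 K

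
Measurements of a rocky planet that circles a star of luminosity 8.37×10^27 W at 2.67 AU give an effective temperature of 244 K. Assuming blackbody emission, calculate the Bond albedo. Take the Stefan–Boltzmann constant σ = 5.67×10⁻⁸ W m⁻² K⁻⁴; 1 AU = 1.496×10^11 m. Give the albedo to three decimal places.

Orbital distance: d = 2.67 AU = 3.994×10^11 m.
Flux at the orbit: S = L/(4πd²) = 8.37×10^27/(4π·(3.99×10^11)²) = 4175 W m⁻².
Energy balance: S(1−α)/4 = σT⁴, so 1−α = 4σT⁴/S.
σT⁴ = 201.0 W m⁻², so 4σT⁴ = 803.9 W m⁻².
1−α = 803.9/4175 = 0.1926, so α = 0.8074.

0.807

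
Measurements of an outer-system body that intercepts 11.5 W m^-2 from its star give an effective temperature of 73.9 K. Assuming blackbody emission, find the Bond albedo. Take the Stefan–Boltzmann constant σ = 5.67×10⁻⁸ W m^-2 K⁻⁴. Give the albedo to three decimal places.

Rearranging the radiative balance, α = 1 − 4σT⁴/S.
σT⁴ = 1.691 W m^-2, so 4σT⁴ = 6.764 W m^-2.
Hence α = 1 − 6.764/11.50 = 0.4118.

0.412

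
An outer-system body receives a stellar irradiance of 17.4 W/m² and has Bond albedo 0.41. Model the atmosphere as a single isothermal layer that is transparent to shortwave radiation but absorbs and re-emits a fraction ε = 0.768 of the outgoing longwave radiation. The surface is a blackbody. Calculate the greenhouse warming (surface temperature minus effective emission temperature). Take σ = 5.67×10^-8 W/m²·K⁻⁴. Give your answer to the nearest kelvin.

The planet radiates to space at T_e = [S(1−α)/(4σ)]^(1/4) = 82.02 K.
Surface balance with a leaky layer gives σT_s⁴ = σT_e⁴·2/(2−ε), so T_s = T_e·[2/(2−0.768)]^(1/4) = 92.59 K.
Greenhouse warming: T_s − T_e = 10.56 K.

11 K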